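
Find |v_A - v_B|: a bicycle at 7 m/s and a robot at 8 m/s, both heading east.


Given: v_A = 7 m/s east, v_B = 8 m/s east
Both move in the same direction; relative speed = |v_A - v_B|
|7 - 8| = |-1|
= 1 m/s

1 m/s


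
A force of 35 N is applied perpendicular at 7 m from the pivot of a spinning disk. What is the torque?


Given: F = 35 N, r = 7 m, angle = 90 deg (perpendicular)
Using tau = F * r * sin(90)
sin(90) = 1
tau = 35 * 7 * 1
tau = 245 Nm

245 Nm


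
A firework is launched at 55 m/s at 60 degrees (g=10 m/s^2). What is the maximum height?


Given: v0 = 55 m/s, theta = 60 deg, g = 10 m/s^2
sin^2(60) = 3/4
Using H = v0^2 * sin^2(theta) / (2*g)
H = 55^2 * 3/4 / (2*10)
H = 3025 * 3/4 / 20
H = 9075/4 / 20
H = 1815/16 m

1815/16 m


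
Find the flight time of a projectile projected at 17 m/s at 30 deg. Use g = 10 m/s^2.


Given: v0 = 17 m/s, theta = 30 deg, g = 10 m/s^2
sin(30) = 1/2
Using T = 2*v0*sin(theta) / g
T = 2*17*1/2 / 10
T = 17 / 10
T = 17/10 s

17/10 s


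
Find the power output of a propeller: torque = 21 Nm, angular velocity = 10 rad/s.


Given: tau = 21 Nm, omega = 10 rad/s
Using P = tau * omega
P = 21 * 10
P = 210 W

210 W


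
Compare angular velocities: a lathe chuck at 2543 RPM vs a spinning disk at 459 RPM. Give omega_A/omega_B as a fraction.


Given: RPM_A = 2543, RPM_B = 459
omega = 2*pi*RPM/60, so omega_A/omega_B = RPM_A / RPM_B
omega_A/omega_B = 2543 / 459
omega_A/omega_B = 2543/459

2543/459


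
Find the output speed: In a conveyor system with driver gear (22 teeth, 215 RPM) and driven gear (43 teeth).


Given: N1 = 22 teeth, w1 = 215 RPM, N2 = 43 teeth
Using N1*w1 = N2*w2
w2 = N1*w1 / N2
w2 = 22*215 / 43
w2 = 4730 / 43
w2 = 110 RPM

110 RPM


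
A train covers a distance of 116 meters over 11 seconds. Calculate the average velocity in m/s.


Given: distance d = 116 m, time t = 11 s
Using v = d / t
v = 116 / 11
v = 116/11 m/s

116/11 m/s


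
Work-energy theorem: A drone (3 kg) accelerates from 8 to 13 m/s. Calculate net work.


Given: m = 3 kg, v0 = 8 m/s, v = 13 m/s
Using W = (1/2)*m*(v^2 - v0^2)
v^2 = 13^2 = 169
v0^2 = 8^2 = 64
v^2 - v0^2 = 169 - 64 = 105
W = (1/2)*3*105 = 315/2 J

315/2 J


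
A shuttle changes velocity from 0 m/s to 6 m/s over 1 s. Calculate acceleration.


Given: initial velocity v0 = 0 m/s, final velocity v = 6 m/s, time t = 1 s
Using a = (v - v0) / t
a = (6 - 0) / 1
a = 6 / 1
a = 6 m/s^2

6 m/s^2


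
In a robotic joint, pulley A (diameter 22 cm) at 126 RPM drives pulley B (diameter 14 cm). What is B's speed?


Given: D1 = 22 cm, w1 = 126 RPM, D2 = 14 cm
Using D1*w1 = D2*w2
w2 = D1*w1 / D2
w2 = 22*126 / 14
w2 = 2772 / 14
w2 = 198 RPM

198 RPM


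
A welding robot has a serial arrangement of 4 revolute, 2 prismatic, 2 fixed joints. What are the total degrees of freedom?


Given: serial robot with 4 revolute, 2 prismatic, 2 fixed joints
DOF contribution per joint type: revolute=1, prismatic=1, spherical=3, fixed=0
DOF = 4*1 + 2*1 + 2*0
DOF = 6

6


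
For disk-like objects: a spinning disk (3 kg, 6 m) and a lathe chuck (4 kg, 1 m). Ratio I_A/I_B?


Given: M1=3 kg, R1=6 m, M2=4 kg, R2=1 m
For a disk: I = (1/2)*M*R^2, so I_A/I_B = (M1*R1^2)/(M2*R2^2)
M1*R1^2 = 3*36 = 108
M2*R2^2 = 4*1 = 4
I_A/I_B = 108/4 = 27

27


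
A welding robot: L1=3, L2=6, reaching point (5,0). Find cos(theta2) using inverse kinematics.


Given: L1 = 3, L2 = 6, target (x, y) = (5, 0)
Using cos(theta2) = (x^2 + y^2 - L1^2 - L2^2) / (2*L1*L2)
x^2 + y^2 = 5^2 + 0 = 25
L1^2 + L2^2 = 9 + 36 = 45
Numerator = 25 - 45 = -20
Denominator = 2*3*6 = 36
cos(theta2) = -20/36 = -5/9

-5/9


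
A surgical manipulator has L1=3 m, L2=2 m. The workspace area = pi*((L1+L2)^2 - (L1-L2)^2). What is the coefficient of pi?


Given: L1 = 3, L2 = 2
(L1+L2)^2 = (5)^2 = 25
(L1-L2)^2 = (1)^2 = 1
Difference = 25 - 1 = 24
This equals 4*L1*L2 = 4*3*2 = 24
Workspace area = 24*pi

24


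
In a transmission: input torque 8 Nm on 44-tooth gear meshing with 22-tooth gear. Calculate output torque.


Given: N1 = 44, N2 = 22, T1 = 8 Nm
Using T2/T1 = N2/N1
T2 = T1 * N2 / N1
T2 = 8 * 22 / 44
T2 = 176 / 44
T2 = 4 Nm

4 Nm


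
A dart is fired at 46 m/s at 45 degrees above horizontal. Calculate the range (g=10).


Given: v0 = 46 m/s, theta = 45 deg, g = 10 m/s^2
sin(2*45) = sin(90) = 1
Using R = v0^2 * sin(2*theta) / g
R = 46^2 * 1 / 10
R = 2116 / 10
R = 1058/5 m

1058/5 m


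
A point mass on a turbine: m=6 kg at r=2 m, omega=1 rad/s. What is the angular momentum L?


Given: m = 6 kg, r = 2 m, omega = 1 rad/s
For a point mass: I = m*r^2
I = 6*2^2 = 6*4 = 24
L = I*omega = 24*1
L = 24 kg*m^2/s

24 kg*m^2/s


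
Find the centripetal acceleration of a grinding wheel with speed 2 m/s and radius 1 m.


Given: v = 2 m/s, r = 1 m
Using a_c = v^2 / r
a_c = 2^2 / 1
a_c = 4 / 1
a_c = 4 m/s^2

4 m/s^2


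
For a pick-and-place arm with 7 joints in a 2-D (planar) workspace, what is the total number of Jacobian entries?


Given: task space dimension = 2, joints = 7
Jacobian is a 2 x 7 matrix
Total entries = rows * columns
Total = 2 * 7
Total = 14

14


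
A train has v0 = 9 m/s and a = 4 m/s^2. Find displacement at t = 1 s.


Given: v0 = 9 m/s, a = 4 m/s^2, t = 1 s
Using s = v0*t + (1/2)*a*t^2
s = 9*1 + (1/2)*4*1^2
s = 9 + (1/2)*4
s = 9 + 2
s = 11

11 m


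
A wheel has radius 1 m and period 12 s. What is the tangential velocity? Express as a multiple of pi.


Given: radius r = 1 m, period T = 12 s
Using v = 2*pi*r / T
v = 2*pi*1 / 12
v = 2*pi / 12
v = 1/6*pi m/s

1/6*pi m/s


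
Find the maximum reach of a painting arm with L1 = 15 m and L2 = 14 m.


Given: L1 = 15 m, L2 = 14 m
For a 2-link planar arm, max reach = L1 + L2 (fully extended)
Max reach = 15 + 14
Max reach = 29 m

29 m


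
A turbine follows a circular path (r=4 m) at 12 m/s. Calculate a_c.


Given: v = 12 m/s, r = 4 m
Using a_c = v^2 / r
a_c = 12^2 / 4
a_c = 144 / 4
a_c = 36 m/s^2

36 m/s^2


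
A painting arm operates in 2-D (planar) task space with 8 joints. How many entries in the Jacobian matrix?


Given: task space dimension = 2, joints = 8
Jacobian is a 2 x 8 matrix
Total entries = rows * columns
Total = 2 * 8
Total = 16

16


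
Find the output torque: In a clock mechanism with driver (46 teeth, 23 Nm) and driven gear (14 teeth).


Given: N1 = 46, N2 = 14, T1 = 23 Nm
Using T2/T1 = N2/N1
T2 = T1 * N2 / N1
T2 = 23 * 14 / 46
T2 = 322 / 46
T2 = 7 Nm

7 Nm


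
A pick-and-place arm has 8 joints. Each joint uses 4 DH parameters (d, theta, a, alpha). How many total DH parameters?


Given: 8 joints, 4 DH parameters per joint (d, theta, a, alpha)
Total DH parameters = number_of_joints * 4
Total = 8 * 4
Total = 32

32


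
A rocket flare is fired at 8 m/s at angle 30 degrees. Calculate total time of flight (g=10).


Given: v0 = 8 m/s, theta = 30 deg, g = 10 m/s^2
sin(30) = 1/2
Using T = 2*v0*sin(theta) / g
T = 2*8*1/2 / 10
T = 8 / 10
T = 4/5 s

4/5 s


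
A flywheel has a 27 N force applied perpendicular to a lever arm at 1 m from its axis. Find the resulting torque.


Given: F = 27 N, r = 1 m, angle = 90 deg (perpendicular)
Using tau = F * r * sin(90)
sin(90) = 1
tau = 27 * 1 * 1
tau = 27 Nm

27 Nm


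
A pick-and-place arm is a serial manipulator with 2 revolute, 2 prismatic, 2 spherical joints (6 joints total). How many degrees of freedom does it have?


Given: serial robot with 2 revolute, 2 prismatic, 2 spherical joints
DOF contribution per joint type: revolute=1, prismatic=1, spherical=3, fixed=0
DOF = 2*1 + 2*1 + 2*3
DOF = 10

10


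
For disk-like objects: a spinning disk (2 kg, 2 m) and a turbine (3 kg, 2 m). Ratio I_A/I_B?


Given: M1=2 kg, R1=2 m, M2=3 kg, R2=2 m
For a disk: I = (1/2)*M*R^2, so I_A/I_B = (M1*R1^2)/(M2*R2^2)
M1*R1^2 = 2*4 = 8
M2*R2^2 = 3*4 = 12
I_A/I_B = 8/12 = 2/3

2/3


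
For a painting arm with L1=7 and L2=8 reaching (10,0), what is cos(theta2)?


Given: L1 = 7, L2 = 8, target (x, y) = (10, 0)
Using cos(theta2) = (x^2 + y^2 - L1^2 - L2^2) / (2*L1*L2)
x^2 + y^2 = 10^2 + 0 = 100
L1^2 + L2^2 = 49 + 64 = 113
Numerator = 100 - 113 = -13
Denominator = 2*7*8 = 112
cos(theta2) = -13/112 = -13/112

-13/112


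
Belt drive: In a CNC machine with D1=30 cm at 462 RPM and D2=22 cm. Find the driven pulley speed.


Given: D1 = 30 cm, w1 = 462 RPM, D2 = 22 cm
Using D1*w1 = D2*w2
w2 = D1*w1 / D2
w2 = 30*462 / 22
w2 = 13860 / 22
w2 = 630 RPM

630 RPM


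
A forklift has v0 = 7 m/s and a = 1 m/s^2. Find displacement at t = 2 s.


Given: v0 = 7 m/s, a = 1 m/s^2, t = 2 s
Using s = v0*t + (1/2)*a*t^2
s = 7*2 + (1/2)*1*2^2
s = 14 + (1/2)*4
s = 14 + 2
s = 16

16 m


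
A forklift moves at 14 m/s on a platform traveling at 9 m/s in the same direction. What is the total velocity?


Given: object velocity = 14 m/s, platform velocity = 9 m/s (same direction)
Using classical velocity addition: v_total = v_object + v_platform
v_total = 14 + 9
v_total = 23 m/s

23 m/s


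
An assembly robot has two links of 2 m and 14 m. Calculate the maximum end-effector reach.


Given: L1 = 2 m, L2 = 14 m
For a 2-link planar arm, max reach = L1 + L2 (fully extended)
Max reach = 2 + 14
Max reach = 16 m

16 m


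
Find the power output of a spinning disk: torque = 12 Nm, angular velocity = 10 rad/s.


Given: tau = 12 Nm, omega = 10 rad/s
Using P = tau * omega
P = 12 * 10
P = 120 W

120 W


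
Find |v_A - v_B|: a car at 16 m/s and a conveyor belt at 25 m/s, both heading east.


Given: v_A = 16 m/s east, v_B = 25 m/s east
Both move in the same direction; relative speed = |v_A - v_B|
|16 - 25| = |-9|
= 9 m/s

9 m/s


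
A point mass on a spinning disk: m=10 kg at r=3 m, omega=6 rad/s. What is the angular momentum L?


Given: m = 10 kg, r = 3 m, omega = 6 rad/s
For a point mass: I = m*r^2
I = 10*3^2 = 10*9 = 90
L = I*omega = 90*6
L = 540 kg*m^2/s

540 kg*m^2/s


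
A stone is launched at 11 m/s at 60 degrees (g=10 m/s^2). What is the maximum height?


Given: v0 = 11 m/s, theta = 60 deg, g = 10 m/s^2
sin^2(60) = 3/4
Using H = v0^2 * sin^2(theta) / (2*g)
H = 11^2 * 3/4 / (2*10)
H = 121 * 3/4 / 20
H = 363/4 / 20
H = 363/80 m

363/80 m


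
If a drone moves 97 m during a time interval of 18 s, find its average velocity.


Given: distance d = 97 m, time t = 18 s
Using v = d / t
v = 97 / 18
v = 97/18 m/s

97/18 m/s


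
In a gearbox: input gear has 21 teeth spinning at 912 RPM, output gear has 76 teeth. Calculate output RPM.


Given: N1 = 21 teeth, w1 = 912 RPM, N2 = 76 teeth
Using N1*w1 = N2*w2
w2 = N1*w1 / N2
w2 = 21*912 / 76
w2 = 19152 / 76
w2 = 252 RPM

252 RPM


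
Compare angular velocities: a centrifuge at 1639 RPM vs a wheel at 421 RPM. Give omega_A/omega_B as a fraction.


Given: RPM_A = 1639, RPM_B = 421
omega = 2*pi*RPM/60, so omega_A/omega_B = RPM_A / RPM_B
omega_A/omega_B = 1639 / 421
omega_A/omega_B = 1639/421

1639/421


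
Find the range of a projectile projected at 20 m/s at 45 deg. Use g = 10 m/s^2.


Given: v0 = 20 m/s, theta = 45 deg, g = 10 m/s^2
sin(2*45) = sin(90) = 1
Using R = v0^2 * sin(2*theta) / g
R = 20^2 * 1 / 10
R = 400 / 10
R = 40 m

40 m


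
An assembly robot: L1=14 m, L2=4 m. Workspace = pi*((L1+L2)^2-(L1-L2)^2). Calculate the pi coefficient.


Given: L1 = 14, L2 = 4
(L1+L2)^2 = (18)^2 = 324
(L1-L2)^2 = (10)^2 = 100
Difference = 324 - 100 = 224
This equals 4*L1*L2 = 4*14*4 = 224
Workspace area = 224*pi

224


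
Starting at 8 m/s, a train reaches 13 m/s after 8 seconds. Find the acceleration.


Given: initial velocity v0 = 8 m/s, final velocity v = 13 m/s, time t = 8 s
Using a = (v - v0) / t
a = (13 - 8) / 8
a = 5 / 8
a = 5/8 m/s^2

5/8 m/s^2


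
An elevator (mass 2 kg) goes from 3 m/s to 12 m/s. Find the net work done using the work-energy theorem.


Given: m = 2 kg, v0 = 3 m/s, v = 12 m/s
Using W = (1/2)*m*(v^2 - v0^2)
v^2 = 12^2 = 144
v0^2 = 3^2 = 9
v^2 - v0^2 = 144 - 9 = 135
W = (1/2)*2*135 = 135 J

135 J


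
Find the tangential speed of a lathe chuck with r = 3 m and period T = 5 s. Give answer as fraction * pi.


Given: radius r = 3 m, period T = 5 s
Using v = 2*pi*r / T
v = 2*pi*3 / 5
v = 6*pi / 5
v = 6/5*pi m/s

6/5*pi m/s


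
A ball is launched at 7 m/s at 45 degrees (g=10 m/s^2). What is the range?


Given: v0 = 7 m/s, theta = 45 deg, g = 10 m/s^2
sin(2*45) = sin(90) = 1
Using R = v0^2 * sin(2*theta) / g
R = 7^2 * 1 / 10
R = 49 / 10
R = 49/10 m

49/10 m


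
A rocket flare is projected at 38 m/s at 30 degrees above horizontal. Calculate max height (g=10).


Given: v0 = 38 m/s, theta = 30 deg, g = 10 m/s^2
sin^2(30) = 1/4
Using H = v0^2 * sin^2(theta) / (2*g)
H = 38^2 * 1/4 / (2*10)
H = 1444 * 1/4 / 20
H = 361 / 20
H = 361/20 m

361/20 m


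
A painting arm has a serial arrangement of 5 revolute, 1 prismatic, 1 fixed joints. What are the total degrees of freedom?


Given: serial robot with 5 revolute, 1 prismatic, 1 fixed joints
DOF contribution per joint type: revolute=1, prismatic=1, spherical=3, fixed=0
DOF = 5*1 + 1*1 + 1*0
DOF = 6

6


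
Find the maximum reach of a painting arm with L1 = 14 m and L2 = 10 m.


Given: L1 = 14 m, L2 = 10 m
For a 2-link planar arm, max reach = L1 + L2 (fully extended)
Max reach = 14 + 10
Max reach = 24 m

24 m


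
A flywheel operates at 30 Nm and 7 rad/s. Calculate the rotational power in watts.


Given: tau = 30 Nm, omega = 7 rad/s
Using P = tau * omega
P = 30 * 7
P = 210 W

210 W


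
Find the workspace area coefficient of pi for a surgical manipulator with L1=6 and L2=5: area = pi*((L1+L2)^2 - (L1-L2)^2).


Given: L1 = 6, L2 = 5
(L1+L2)^2 = (11)^2 = 121
(L1-L2)^2 = (1)^2 = 1
Difference = 121 - 1 = 120
This equals 4*L1*L2 = 4*6*5 = 120
Workspace area = 120*pi

120


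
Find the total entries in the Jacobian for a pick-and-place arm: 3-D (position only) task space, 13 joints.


Given: task space dimension = 3, joints = 13
Jacobian is a 3 x 13 matrix
Total entries = rows * columns
Total = 3 * 13
Total = 39

39


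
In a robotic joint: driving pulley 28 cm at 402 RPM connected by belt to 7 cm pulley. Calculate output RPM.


Given: D1 = 28 cm, w1 = 402 RPM, D2 = 7 cm
Using D1*w1 = D2*w2
w2 = D1*w1 / D2
w2 = 28*402 / 7
w2 = 11256 / 7
w2 = 1608 RPM

1608 RPM


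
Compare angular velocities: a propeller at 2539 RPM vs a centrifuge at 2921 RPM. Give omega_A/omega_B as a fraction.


Given: RPM_A = 2539, RPM_B = 2921
omega = 2*pi*RPM/60, so omega_A/omega_B = RPM_A / RPM_B
omega_A/omega_B = 2539 / 2921
omega_A/omega_B = 2539/2921

2539/2921


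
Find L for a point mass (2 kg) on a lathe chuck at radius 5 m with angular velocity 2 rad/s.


Given: m = 2 kg, r = 5 m, omega = 2 rad/s
For a point mass: I = m*r^2
I = 2*5^2 = 2*25 = 50
L = I*omega = 50*2
L = 100 kg*m^2/s

100 kg*m^2/s


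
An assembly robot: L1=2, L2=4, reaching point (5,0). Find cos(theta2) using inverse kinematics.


Given: L1 = 2, L2 = 4, target (x, y) = (5, 0)
Using cos(theta2) = (x^2 + y^2 - L1^2 - L2^2) / (2*L1*L2)
x^2 + y^2 = 5^2 + 0 = 25
L1^2 + L2^2 = 4 + 16 = 20
Numerator = 25 - 20 = 5
Denominator = 2*2*4 = 16
cos(theta2) = 5/16 = 5/16

5/16


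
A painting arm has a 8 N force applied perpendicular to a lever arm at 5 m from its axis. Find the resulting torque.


Given: F = 8 N, r = 5 m, angle = 90 deg (perpendicular)
Using tau = F * r * sin(90)
sin(90) = 1
tau = 8 * 5 * 1
tau = 40 Nm

40 Nm


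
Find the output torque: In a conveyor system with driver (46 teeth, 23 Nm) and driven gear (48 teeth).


Given: N1 = 46, N2 = 48, T1 = 23 Nm
Using T2/T1 = N2/N1
T2 = T1 * N2 / N1
T2 = 23 * 48 / 46
T2 = 1104 / 46
T2 = 24 Nm

24 Nm


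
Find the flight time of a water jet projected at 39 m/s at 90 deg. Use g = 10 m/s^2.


Given: v0 = 39 m/s, theta = 90 deg, g = 10 m/s^2
sin(90) = 1
Using T = 2*v0*sin(theta) / g
T = 2*39*1 / 10
T = 78 / 10
T = 39/5 s

39/5 s


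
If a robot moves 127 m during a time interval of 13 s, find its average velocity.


Given: distance d = 127 m, time t = 13 s
Using v = d / t
v = 127 / 13
v = 127/13 m/s

127/13 m/s


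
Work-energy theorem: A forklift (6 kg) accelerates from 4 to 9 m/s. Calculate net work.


Given: m = 6 kg, v0 = 4 m/s, v = 9 m/s
Using W = (1/2)*m*(v^2 - v0^2)
v^2 = 9^2 = 81
v0^2 = 4^2 = 16
v^2 - v0^2 = 81 - 16 = 65
W = (1/2)*6*65 = 195 J

195 J


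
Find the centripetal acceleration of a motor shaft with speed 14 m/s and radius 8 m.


Given: v = 14 m/s, r = 8 m
Using a_c = v^2 / r
a_c = 14^2 / 8
a_c = 196 / 8
a_c = 49/2 m/s^2

49/2 m/s^2


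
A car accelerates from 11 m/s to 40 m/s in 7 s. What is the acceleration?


Given: initial velocity v0 = 11 m/s, final velocity v = 40 m/s, time t = 7 s
Using a = (v - v0) / t
a = (40 - 11) / 7
a = 29 / 7
a = 29/7 m/s^2

29/7 m/s^2


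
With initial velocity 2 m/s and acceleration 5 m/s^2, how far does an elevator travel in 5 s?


Given: v0 = 2 m/s, a = 5 m/s^2, t = 5 s
Using s = v0*t + (1/2)*a*t^2
s = 2*5 + (1/2)*5*5^2
s = 10 + (1/2)*125
s = 10 + 125/2
s = 145/2

145/2 m


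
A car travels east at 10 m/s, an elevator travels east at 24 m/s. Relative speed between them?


Given: v_A = 10 m/s east, v_B = 24 m/s east
Both move in the same direction; relative speed = |v_A - v_B|
|10 - 24| = |-14|
= 14 m/s

14 m/s


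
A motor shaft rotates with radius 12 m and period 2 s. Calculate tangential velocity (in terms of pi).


Given: radius r = 12 m, period T = 2 s
Using v = 2*pi*r / T
v = 2*pi*12 / 2
v = 24*pi / 2
v = 12*pi m/s

12*pi m/s


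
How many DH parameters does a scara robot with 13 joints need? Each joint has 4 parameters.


Given: 13 joints, 4 DH parameters per joint (d, theta, a, alpha)
Total DH parameters = number_of_joints * 4
Total = 13 * 4
Total = 52

52


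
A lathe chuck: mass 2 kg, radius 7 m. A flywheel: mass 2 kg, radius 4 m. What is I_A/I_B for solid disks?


Given: M1=2 kg, R1=7 m, M2=2 kg, R2=4 m
For a disk: I = (1/2)*M*R^2, so I_A/I_B = (M1*R1^2)/(M2*R2^2)
M1*R1^2 = 2*49 = 98
M2*R2^2 = 2*16 = 32
I_A/I_B = 98/32 = 49/16

49/16


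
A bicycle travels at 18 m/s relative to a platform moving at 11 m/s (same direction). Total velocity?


Given: object velocity = 18 m/s, platform velocity = 11 m/s (same direction)
Using classical velocity addition: v_total = v_object + v_platform
v_total = 18 + 11
v_total = 29 m/s

29 m/s


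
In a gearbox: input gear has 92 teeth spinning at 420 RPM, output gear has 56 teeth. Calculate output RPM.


Given: N1 = 92 teeth, w1 = 420 RPM, N2 = 56 teeth
Using N1*w1 = N2*w2
w2 = N1*w1 / N2
w2 = 92*420 / 56
w2 = 38640 / 56
w2 = 690 RPM

690 RPM


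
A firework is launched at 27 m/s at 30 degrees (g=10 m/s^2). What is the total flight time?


Given: v0 = 27 m/s, theta = 30 deg, g = 10 m/s^2
sin(30) = 1/2
Using T = 2*v0*sin(theta) / g
T = 2*27*1/2 / 10
T = 27 / 10
T = 27/10 s

27/10 s


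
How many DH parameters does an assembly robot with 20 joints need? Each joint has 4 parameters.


Given: 20 joints, 4 DH parameters per joint (d, theta, a, alpha)
Total DH parameters = number_of_joints * 4
Total = 20 * 4
Total = 80

80


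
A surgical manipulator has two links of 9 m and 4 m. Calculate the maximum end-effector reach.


Given: L1 = 9 m, L2 = 4 m
For a 2-link planar arm, max reach = L1 + L2 (fully extended)
Max reach = 9 + 4
Max reach = 13 m

13 m


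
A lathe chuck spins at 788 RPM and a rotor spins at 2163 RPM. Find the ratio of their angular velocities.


Given: RPM_A = 788, RPM_B = 2163
omega = 2*pi*RPM/60, so omega_A/omega_B = RPM_A / RPM_B
omega_A/omega_B = 788 / 2163
omega_A/omega_B = 788/2163

788/2163


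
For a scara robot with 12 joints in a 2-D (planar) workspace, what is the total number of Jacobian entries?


Given: task space dimension = 2, joints = 12
Jacobian is a 2 x 12 matrix
Total entries = rows * columns
Total = 2 * 12
Total = 24

24


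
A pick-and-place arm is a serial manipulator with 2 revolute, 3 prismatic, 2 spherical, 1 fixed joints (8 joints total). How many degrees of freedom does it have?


Given: serial robot with 2 revolute, 3 prismatic, 2 spherical, 1 fixed joints
DOF contribution per joint type: revolute=1, prismatic=1, spherical=3, fixed=0
DOF = 2*1 + 3*1 + 2*3 + 1*0
DOF = 11

11


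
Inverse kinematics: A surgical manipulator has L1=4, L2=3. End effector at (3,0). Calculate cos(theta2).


Given: L1 = 4, L2 = 3, target (x, y) = (3, 0)
Using cos(theta2) = (x^2 + y^2 - L1^2 - L2^2) / (2*L1*L2)
x^2 + y^2 = 3^2 + 0 = 9
L1^2 + L2^2 = 16 + 9 = 25
Numerator = 9 - 25 = -16
Denominator = 2*4*3 = 24
cos(theta2) = -16/24 = -2/3

-2/3


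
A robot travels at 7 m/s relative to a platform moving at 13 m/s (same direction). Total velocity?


Given: object velocity = 7 m/s, platform velocity = 13 m/s (same direction)
Using classical velocity addition: v_total = v_object + v_platform
v_total = 7 + 13
v_total = 20 m/s

20 m/s


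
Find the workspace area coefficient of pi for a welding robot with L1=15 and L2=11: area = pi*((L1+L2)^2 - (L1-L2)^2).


Given: L1 = 15, L2 = 11
(L1+L2)^2 = (26)^2 = 676
(L1-L2)^2 = (4)^2 = 16
Difference = 676 - 16 = 660
This equals 4*L1*L2 = 4*15*11 = 660
Workspace area = 660*pi

660


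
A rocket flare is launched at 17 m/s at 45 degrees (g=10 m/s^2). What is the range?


Given: v0 = 17 m/s, theta = 45 deg, g = 10 m/s^2
sin(2*45) = sin(90) = 1
Using R = v0^2 * sin(2*theta) / g
R = 17^2 * 1 / 10
R = 289 / 10
R = 289/10 m

289/10 m


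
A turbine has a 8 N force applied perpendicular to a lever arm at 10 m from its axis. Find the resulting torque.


Given: F = 8 N, r = 10 m, angle = 90 deg (perpendicular)
Using tau = F * r * sin(90)
sin(90) = 1
tau = 8 * 10 * 1
tau = 80 Nm

80 Nm


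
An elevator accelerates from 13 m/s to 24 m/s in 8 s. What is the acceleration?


Given: initial velocity v0 = 13 m/s, final velocity v = 24 m/s, time t = 8 s
Using a = (v - v0) / t
a = (24 - 13) / 8
a = 11 / 8
a = 11/8 m/s^2

11/8 m/s^2


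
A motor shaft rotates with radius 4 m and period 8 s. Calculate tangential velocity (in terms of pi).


Given: radius r = 4 m, period T = 8 s
Using v = 2*pi*r / T
v = 2*pi*4 / 8
v = 8*pi / 8
v = 1*pi m/s

1*pi m/s


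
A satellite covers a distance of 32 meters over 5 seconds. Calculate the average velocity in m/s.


Given: distance d = 32 m, time t = 5 s
Using v = d / t
v = 32 / 5
v = 32/5 m/s

32/5 m/s


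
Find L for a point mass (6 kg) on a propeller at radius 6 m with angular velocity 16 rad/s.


Given: m = 6 kg, r = 6 m, omega = 16 rad/s
For a point mass: I = m*r^2
I = 6*6^2 = 6*36 = 216
L = I*omega = 216*16
L = 3456 kg*m^2/s

3456 kg*m^2/s


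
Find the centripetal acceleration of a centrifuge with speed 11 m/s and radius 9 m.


Given: v = 11 m/s, r = 9 m
Using a_c = v^2 / r
a_c = 11^2 / 9
a_c = 121 / 9
a_c = 121/9 m/s^2

121/9 m/s^2


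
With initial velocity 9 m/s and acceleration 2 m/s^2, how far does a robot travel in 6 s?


Given: v0 = 9 m/s, a = 2 m/s^2, t = 6 s
Using s = v0*t + (1/2)*a*t^2
s = 9*6 + (1/2)*2*6^2
s = 54 + (1/2)*72
s = 54 + 36
s = 90

90 m


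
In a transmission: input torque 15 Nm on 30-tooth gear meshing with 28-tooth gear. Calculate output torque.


Given: N1 = 30, N2 = 28, T1 = 15 Nm
Using T2/T1 = N2/N1
T2 = T1 * N2 / N1
T2 = 15 * 28 / 30
T2 = 420 / 30
T2 = 14 Nm

14 Nm


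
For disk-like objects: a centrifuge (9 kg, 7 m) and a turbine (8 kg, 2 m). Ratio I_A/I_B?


Given: M1=9 kg, R1=7 m, M2=8 kg, R2=2 m
For a disk: I = (1/2)*M*R^2, so I_A/I_B = (M1*R1^2)/(M2*R2^2)
M1*R1^2 = 9*49 = 441
M2*R2^2 = 8*4 = 32
I_A/I_B = 441/32 = 441/32

441/32


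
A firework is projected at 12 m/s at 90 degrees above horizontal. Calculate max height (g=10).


Given: v0 = 12 m/s, theta = 90 deg, g = 10 m/s^2
sin^2(90) = 1
Using H = v0^2 * sin^2(theta) / (2*g)
H = 12^2 * 1 / (2*10)
H = 144 * 1 / 20
H = 144 / 20
H = 36/5 m

36/5 m


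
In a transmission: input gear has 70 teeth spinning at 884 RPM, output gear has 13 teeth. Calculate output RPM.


Given: N1 = 70 teeth, w1 = 884 RPM, N2 = 13 teeth
Using N1*w1 = N2*w2
w2 = N1*w1 / N2
w2 = 70*884 / 13
w2 = 61880 / 13
w2 = 4760 RPM

4760 RPM


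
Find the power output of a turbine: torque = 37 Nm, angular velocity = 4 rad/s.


Given: tau = 37 Nm, omega = 4 rad/s
Using P = tau * omega
P = 37 * 4
P = 148 W

148 W


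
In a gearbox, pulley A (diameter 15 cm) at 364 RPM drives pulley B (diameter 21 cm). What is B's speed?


Given: D1 = 15 cm, w1 = 364 RPM, D2 = 21 cm
Using D1*w1 = D2*w2
w2 = D1*w1 / D2
w2 = 15*364 / 21
w2 = 5460 / 21
w2 = 260 RPM

260 RPM


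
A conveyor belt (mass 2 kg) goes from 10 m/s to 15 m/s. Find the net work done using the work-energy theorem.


Given: m = 2 kg, v0 = 10 m/s, v = 15 m/s
Using W = (1/2)*m*(v^2 - v0^2)
v^2 = 15^2 = 225
v0^2 = 10^2 = 100
v^2 - v0^2 = 225 - 100 = 125
W = (1/2)*2*125 = 125 J

125 J


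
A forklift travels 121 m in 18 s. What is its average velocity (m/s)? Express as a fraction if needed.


Given: distance d = 121 m, time t = 18 s
Using v = d / t
v = 121 / 18
v = 121/18 m/s

121/18 m/s


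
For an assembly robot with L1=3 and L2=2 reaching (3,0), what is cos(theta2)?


Given: L1 = 3, L2 = 2, target (x, y) = (3, 0)
Using cos(theta2) = (x^2 + y^2 - L1^2 - L2^2) / (2*L1*L2)
x^2 + y^2 = 3^2 + 0 = 9
L1^2 + L2^2 = 9 + 4 = 13
Numerator = 9 - 13 = -4
Denominator = 2*3*2 = 12
cos(theta2) = -4/12 = -1/3

-1/3


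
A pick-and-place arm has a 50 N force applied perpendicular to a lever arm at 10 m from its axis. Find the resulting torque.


Given: F = 50 N, r = 10 m, angle = 90 deg (perpendicular)
Using tau = F * r * sin(90)
sin(90) = 1
tau = 50 * 10 * 1
tau = 500 Nm

500 Nm


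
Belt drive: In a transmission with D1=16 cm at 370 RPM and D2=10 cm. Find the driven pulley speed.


Given: D1 = 16 cm, w1 = 370 RPM, D2 = 10 cm
Using D1*w1 = D2*w2
w2 = D1*w1 / D2
w2 = 16*370 / 10
w2 = 5920 / 10
w2 = 592 RPM

592 RPM


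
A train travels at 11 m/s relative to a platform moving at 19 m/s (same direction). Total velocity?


Given: object velocity = 11 m/s, platform velocity = 19 m/s (same direction)
Using classical velocity addition: v_total = v_object + v_platform
v_total = 11 + 19
v_total = 30 m/s

30 m/s


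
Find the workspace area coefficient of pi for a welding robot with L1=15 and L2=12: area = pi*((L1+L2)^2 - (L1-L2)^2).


Given: L1 = 15, L2 = 12
(L1+L2)^2 = (27)^2 = 729
(L1-L2)^2 = (3)^2 = 9
Difference = 729 - 9 = 720
This equals 4*L1*L2 = 4*15*12 = 720
Workspace area = 720*pi

720


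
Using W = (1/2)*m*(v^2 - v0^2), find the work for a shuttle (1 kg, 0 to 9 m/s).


Given: m = 1 kg, v0 = 0 m/s, v = 9 m/s
Using W = (1/2)*m*(v^2 - v0^2)
v^2 = 9^2 = 81
v0^2 = 0^2 = 0
v^2 - v0^2 = 81 - 0 = 81
W = (1/2)*1*81 = 81/2 J

81/2 J


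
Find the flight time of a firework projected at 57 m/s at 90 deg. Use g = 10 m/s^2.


Given: v0 = 57 m/s, theta = 90 deg, g = 10 m/s^2
sin(90) = 1
Using T = 2*v0*sin(theta) / g
T = 2*57*1 / 10
T = 114 / 10
T = 57/5 s

57/5 s


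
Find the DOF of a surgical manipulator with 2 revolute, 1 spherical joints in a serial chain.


Given: serial robot with 2 revolute, 1 spherical joints
DOF contribution per joint type: revolute=1, prismatic=1, spherical=3, fixed=0
DOF = 2*1 + 1*3
DOF = 5

5


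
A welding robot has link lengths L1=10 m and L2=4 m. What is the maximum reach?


Given: L1 = 10 m, L2 = 4 m
For a 2-link planar arm, max reach = L1 + L2 (fully extended)
Max reach = 10 + 4
Max reach = 14 m

14 m


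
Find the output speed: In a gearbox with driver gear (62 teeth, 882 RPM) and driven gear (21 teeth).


Given: N1 = 62 teeth, w1 = 882 RPM, N2 = 21 teeth
Using N1*w1 = N2*w2
w2 = N1*w1 / N2
w2 = 62*882 / 21
w2 = 54684 / 21
w2 = 2604 RPM

2604 RPM


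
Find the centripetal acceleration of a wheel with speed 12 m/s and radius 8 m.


Given: v = 12 m/s, r = 8 m
Using a_c = v^2 / r
a_c = 12^2 / 8
a_c = 144 / 8
a_c = 18 m/s^2

18 m/s^2


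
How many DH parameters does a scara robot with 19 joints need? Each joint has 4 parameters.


Given: 19 joints, 4 DH parameters per joint (d, theta, a, alpha)
Total DH parameters = number_of_joints * 4
Total = 19 * 4
Total = 76

76


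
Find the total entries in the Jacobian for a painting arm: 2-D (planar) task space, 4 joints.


Given: task space dimension = 2, joints = 4
Jacobian is a 2 x 4 matrix
Total entries = rows * columns
Total = 2 * 4
Total = 8

8


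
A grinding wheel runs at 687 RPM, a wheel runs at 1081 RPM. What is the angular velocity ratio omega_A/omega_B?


Given: RPM_A = 687, RPM_B = 1081
omega = 2*pi*RPM/60, so omega_A/omega_B = RPM_A / RPM_B
omega_A/omega_B = 687 / 1081
omega_A/omega_B = 687/1081

687/1081


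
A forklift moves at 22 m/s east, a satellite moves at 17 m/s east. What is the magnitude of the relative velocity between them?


Given: v_A = 22 m/s east, v_B = 17 m/s east
Both move in the same direction; relative speed = |v_A - v_B|
|22 - 17| = |5|
= 5 m/s

5 m/s


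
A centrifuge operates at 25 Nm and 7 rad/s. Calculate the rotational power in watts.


Given: tau = 25 Nm, omega = 7 rad/s
Using P = tau * omega
P = 25 * 7
P = 175 W

175 W


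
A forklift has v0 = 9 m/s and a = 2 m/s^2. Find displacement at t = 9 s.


Given: v0 = 9 m/s, a = 2 m/s^2, t = 9 s
Using s = v0*t + (1/2)*a*t^2
s = 9*9 + (1/2)*2*9^2
s = 81 + (1/2)*162
s = 81 + 81
s = 162

162 m


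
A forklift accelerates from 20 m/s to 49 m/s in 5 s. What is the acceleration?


Given: initial velocity v0 = 20 m/s, final velocity v = 49 m/s, time t = 5 s
Using a = (v - v0) / t
a = (49 - 20) / 5
a = 29 / 5
a = 29/5 m/s^2

29/5 m/s^2


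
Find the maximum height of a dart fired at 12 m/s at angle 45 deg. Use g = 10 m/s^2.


Given: v0 = 12 m/s, theta = 45 deg, g = 10 m/s^2
sin^2(45) = 1/2
Using H = v0^2 * sin^2(theta) / (2*g)
H = 12^2 * 1/2 / (2*10)
H = 144 * 1/2 / 20
H = 72 / 20
H = 18/5 m

18/5 m


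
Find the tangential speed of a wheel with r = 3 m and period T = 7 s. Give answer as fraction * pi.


Given: radius r = 3 m, period T = 7 s
Using v = 2*pi*r / T
v = 2*pi*3 / 7
v = 6*pi / 7
v = 6/7*pi m/s

6/7*pi m/s


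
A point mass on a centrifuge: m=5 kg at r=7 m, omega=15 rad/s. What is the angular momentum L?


Given: m = 5 kg, r = 7 m, omega = 15 rad/s
For a point mass: I = m*r^2
I = 5*7^2 = 5*49 = 245
L = I*omega = 245*15
L = 3675 kg*m^2/s

3675 kg*m^2/s


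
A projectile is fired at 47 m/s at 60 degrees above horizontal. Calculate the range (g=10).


Given: v0 = 47 m/s, theta = 60 deg, g = 10 m/s^2
sin(2*60) = sin(120) = sqrt(3)/2
Using R = v0^2 * sin(2*theta) / g
R = 47^2 * (sqrt(3)/2) / 10
R = 2209 * sqrt(3) / 20
R = 2209/20*sqrt(3) m

2209/20*sqrt(3) m


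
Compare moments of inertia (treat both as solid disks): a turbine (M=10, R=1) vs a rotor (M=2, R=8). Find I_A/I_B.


Given: M1=10 kg, R1=1 m, M2=2 kg, R2=8 m
For a disk: I = (1/2)*M*R^2, so I_A/I_B = (M1*R1^2)/(M2*R2^2)
M1*R1^2 = 10*1 = 10
M2*R2^2 = 2*64 = 128
I_A/I_B = 10/128 = 5/64

5/64


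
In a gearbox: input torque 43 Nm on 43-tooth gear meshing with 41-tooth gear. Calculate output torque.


Given: N1 = 43, N2 = 41, T1 = 43 Nm
Using T2/T1 = N2/N1
T2 = T1 * N2 / N1
T2 = 43 * 41 / 43
T2 = 1763 / 43
T2 = 41 Nm

41 Nm


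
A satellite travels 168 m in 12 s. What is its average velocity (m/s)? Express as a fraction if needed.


Given: distance d = 168 m, time t = 12 s
Using v = d / t
v = 168 / 12
v = 14 m/s

14 m/s


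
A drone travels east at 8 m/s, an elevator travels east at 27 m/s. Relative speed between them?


Given: v_A = 8 m/s east, v_B = 27 m/s east
Both move in the same direction; relative speed = |v_A - v_B|
|8 - 27| = |-19|
= 19 m/s

19 m/s


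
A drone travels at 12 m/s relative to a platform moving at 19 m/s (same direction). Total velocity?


Given: object velocity = 12 m/s, platform velocity = 19 m/s (same direction)
Using classical velocity addition: v_total = v_object + v_platform
v_total = 12 + 19
v_total = 31 m/s

31 m/s


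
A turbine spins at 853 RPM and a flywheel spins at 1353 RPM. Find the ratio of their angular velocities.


Given: RPM_A = 853, RPM_B = 1353
omega = 2*pi*RPM/60, so omega_A/omega_B = RPM_A / RPM_B
omega_A/omega_B = 853 / 1353
omega_A/omega_B = 853/1353

853/1353


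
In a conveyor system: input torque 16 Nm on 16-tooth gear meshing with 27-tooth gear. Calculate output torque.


Given: N1 = 16, N2 = 27, T1 = 16 Nm
Using T2/T1 = N2/N1
T2 = T1 * N2 / N1
T2 = 16 * 27 / 16
T2 = 432 / 16
T2 = 27 Nm

27 Nm


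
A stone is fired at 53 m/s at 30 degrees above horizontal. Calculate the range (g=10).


Given: v0 = 53 m/s, theta = 30 deg, g = 10 m/s^2
sin(2*30) = sin(60) = sqrt(3)/2
Using R = v0^2 * sin(2*theta) / g
R = 53^2 * (sqrt(3)/2) / 10
R = 2809 * sqrt(3) / 20
R = 2809/20*sqrt(3) m

2809/20*sqrt(3) m


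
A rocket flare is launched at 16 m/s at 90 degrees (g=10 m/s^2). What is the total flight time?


Given: v0 = 16 m/s, theta = 90 deg, g = 10 m/s^2
sin(90) = 1
Using T = 2*v0*sin(theta) / g
T = 2*16*1 / 10
T = 32 / 10
T = 16/5 s

16/5 s


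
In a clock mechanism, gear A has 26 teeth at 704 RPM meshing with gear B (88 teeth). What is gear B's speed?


Given: N1 = 26 teeth, w1 = 704 RPM, N2 = 88 teeth
Using N1*w1 = N2*w2
w2 = N1*w1 / N2
w2 = 26*704 / 88
w2 = 18304 / 88
w2 = 208 RPM

208 RPM


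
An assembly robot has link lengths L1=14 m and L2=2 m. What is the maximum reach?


Given: L1 = 14 m, L2 = 2 m
For a 2-link planar arm, max reach = L1 + L2 (fully extended)
Max reach = 14 + 2
Max reach = 16 m

16 m


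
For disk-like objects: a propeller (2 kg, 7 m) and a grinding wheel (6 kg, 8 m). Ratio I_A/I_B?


Given: M1=2 kg, R1=7 m, M2=6 kg, R2=8 m
For a disk: I = (1/2)*M*R^2, so I_A/I_B = (M1*R1^2)/(M2*R2^2)
M1*R1^2 = 2*49 = 98
M2*R2^2 = 6*64 = 384
I_A/I_B = 98/384 = 49/192

49/192


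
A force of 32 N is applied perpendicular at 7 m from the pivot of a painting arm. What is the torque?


Given: F = 32 N, r = 7 m, angle = 90 deg (perpendicular)
Using tau = F * r * sin(90)
sin(90) = 1
tau = 32 * 7 * 1
tau = 224 Nm

224 Nm


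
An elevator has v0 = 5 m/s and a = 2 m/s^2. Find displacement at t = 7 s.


Given: v0 = 5 m/s, a = 2 m/s^2, t = 7 s
Using s = v0*t + (1/2)*a*t^2
s = 5*7 + (1/2)*2*7^2
s = 35 + (1/2)*98
s = 35 + 49
s = 84

84 m


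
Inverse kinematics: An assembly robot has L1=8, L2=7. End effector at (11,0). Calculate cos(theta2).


Given: L1 = 8, L2 = 7, target (x, y) = (11, 0)
Using cos(theta2) = (x^2 + y^2 - L1^2 - L2^2) / (2*L1*L2)
x^2 + y^2 = 11^2 + 0 = 121
L1^2 + L2^2 = 64 + 49 = 113
Numerator = 121 - 113 = 8
Denominator = 2*8*7 = 112
cos(theta2) = 8/112 = 1/14

1/14


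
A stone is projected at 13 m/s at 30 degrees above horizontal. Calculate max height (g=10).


Given: v0 = 13 m/s, theta = 30 deg, g = 10 m/s^2
sin^2(30) = 1/4
Using H = v0^2 * sin^2(theta) / (2*g)
H = 13^2 * 1/4 / (2*10)
H = 169 * 1/4 / 20
H = 169/4 / 20
H = 169/80 m

169/80 m


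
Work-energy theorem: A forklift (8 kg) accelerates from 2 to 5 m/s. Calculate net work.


Given: m = 8 kg, v0 = 2 m/s, v = 5 m/s
Using W = (1/2)*m*(v^2 - v0^2)
v^2 = 5^2 = 25
v0^2 = 2^2 = 4
v^2 - v0^2 = 25 - 4 = 21
W = (1/2)*8*21 = 84 J

84 J


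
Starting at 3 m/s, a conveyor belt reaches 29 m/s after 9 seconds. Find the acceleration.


Given: initial velocity v0 = 3 m/s, final velocity v = 29 m/s, time t = 9 s
Using a = (v - v0) / t
a = (29 - 3) / 9
a = 26 / 9
a = 26/9 m/s^2

26/9 m/s^2


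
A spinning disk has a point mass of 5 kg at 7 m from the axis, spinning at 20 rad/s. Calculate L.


Given: m = 5 kg, r = 7 m, omega = 20 rad/s
For a point mass: I = m*r^2
I = 5*7^2 = 5*49 = 245
L = I*omega = 245*20
L = 4900 kg*m^2/s

4900 kg*m^2/s


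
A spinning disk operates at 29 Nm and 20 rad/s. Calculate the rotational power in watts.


Given: tau = 29 Nm, omega = 20 rad/s
Using P = tau * omega
P = 29 * 20
P = 580 W

580 W


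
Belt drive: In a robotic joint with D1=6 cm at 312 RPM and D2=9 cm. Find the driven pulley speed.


Given: D1 = 6 cm, w1 = 312 RPM, D2 = 9 cm
Using D1*w1 = D2*w2
w2 = D1*w1 / D2
w2 = 6*312 / 9
w2 = 1872 / 9
w2 = 208 RPM

208 RPM


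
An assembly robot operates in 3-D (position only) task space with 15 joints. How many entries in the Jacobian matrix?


Given: task space dimension = 3, joints = 15
Jacobian is a 3 x 15 matrix
Total entries = rows * columns
Total = 3 * 15
Total = 45

45


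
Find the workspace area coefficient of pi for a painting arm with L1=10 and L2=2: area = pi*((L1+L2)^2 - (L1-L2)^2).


Given: L1 = 10, L2 = 2
(L1+L2)^2 = (12)^2 = 144
(L1-L2)^2 = (8)^2 = 64
Difference = 144 - 64 = 80
This equals 4*L1*L2 = 4*10*2 = 80
Workspace area = 80*pi

80


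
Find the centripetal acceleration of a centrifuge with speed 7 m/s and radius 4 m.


Given: v = 7 m/s, r = 4 m
Using a_c = v^2 / r
a_c = 7^2 / 4
a_c = 49 / 4
a_c = 49/4 m/s^2

49/4 m/s^2


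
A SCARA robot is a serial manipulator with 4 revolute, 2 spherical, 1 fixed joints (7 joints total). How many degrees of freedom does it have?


Given: serial robot with 4 revolute, 2 spherical, 1 fixed joints
DOF contribution per joint type: revolute=1, prismatic=1, spherical=3, fixed=0
DOF = 4*1 + 2*3 + 1*0
DOF = 10

10


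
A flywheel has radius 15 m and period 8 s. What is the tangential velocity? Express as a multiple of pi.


Given: radius r = 15 m, period T = 8 s
Using v = 2*pi*r / T
v = 2*pi*15 / 8
v = 30*pi / 8
v = 15/4*pi m/s

15/4*pi m/s


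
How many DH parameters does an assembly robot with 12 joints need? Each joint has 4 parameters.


Given: 12 joints, 4 DH parameters per joint (d, theta, a, alpha)
Total DH parameters = number_of_joints * 4
Total = 12 * 4
Total = 48

48


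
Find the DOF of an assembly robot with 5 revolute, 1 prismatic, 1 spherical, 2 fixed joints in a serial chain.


Given: serial robot with 5 revolute, 1 prismatic, 1 spherical, 2 fixed joints
DOF contribution per joint type: revolute=1, prismatic=1, spherical=3, fixed=0
DOF = 5*1 + 1*1 + 1*3 + 2*0
DOF = 9

9


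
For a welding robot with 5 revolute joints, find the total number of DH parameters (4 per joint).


Given: 5 joints, 4 DH parameters per joint (d, theta, a, alpha)
Total DH parameters = number_of_joints * 4
Total = 5 * 4
Total = 20

20


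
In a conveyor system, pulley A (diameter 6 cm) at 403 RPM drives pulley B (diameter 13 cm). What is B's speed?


Given: D1 = 6 cm, w1 = 403 RPM, D2 = 13 cm
Using D1*w1 = D2*w2
w2 = D1*w1 / D2
w2 = 6*403 / 13
w2 = 2418 / 13
w2 = 186 RPM

186 RPM


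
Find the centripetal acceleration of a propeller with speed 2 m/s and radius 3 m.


Given: v = 2 m/s, r = 3 m
Using a_c = v^2 / r
a_c = 2^2 / 3
a_c = 4 / 3
a_c = 4/3 m/s^2

4/3 m/s^2


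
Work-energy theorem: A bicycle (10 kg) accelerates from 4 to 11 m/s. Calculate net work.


Given: m = 10 kg, v0 = 4 m/s, v = 11 m/s
Using W = (1/2)*m*(v^2 - v0^2)
v^2 = 11^2 = 121
v0^2 = 4^2 = 16
v^2 - v0^2 = 121 - 16 = 105
W = (1/2)*10*105 = 525 J

525 J


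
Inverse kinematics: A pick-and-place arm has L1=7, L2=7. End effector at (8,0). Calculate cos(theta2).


Given: L1 = 7, L2 = 7, target (x, y) = (8, 0)
Using cos(theta2) = (x^2 + y^2 - L1^2 - L2^2) / (2*L1*L2)
x^2 + y^2 = 8^2 + 0 = 64
L1^2 + L2^2 = 49 + 49 = 98
Numerator = 64 - 98 = -34
Denominator = 2*7*7 = 98
cos(theta2) = -34/98 = -17/49

-17/49


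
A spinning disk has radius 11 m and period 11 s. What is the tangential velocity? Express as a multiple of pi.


Given: radius r = 11 m, period T = 11 s
Using v = 2*pi*r / T
v = 2*pi*11 / 11
v = 22*pi / 11
v = 2*pi m/s

2*pi m/s


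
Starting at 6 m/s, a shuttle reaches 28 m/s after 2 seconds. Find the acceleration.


Given: initial velocity v0 = 6 m/s, final velocity v = 28 m/s, time t = 2 s
Using a = (v - v0) / t
a = (28 - 6) / 2
a = 22 / 2
a = 11 m/s^2

11 m/s^2


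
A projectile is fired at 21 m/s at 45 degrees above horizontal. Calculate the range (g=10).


Given: v0 = 21 m/s, theta = 45 deg, g = 10 m/s^2
sin(2*45) = sin(90) = 1
Using R = v0^2 * sin(2*theta) / g
R = 21^2 * 1 / 10
R = 441 / 10
R = 441/10 m

441/10 m
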